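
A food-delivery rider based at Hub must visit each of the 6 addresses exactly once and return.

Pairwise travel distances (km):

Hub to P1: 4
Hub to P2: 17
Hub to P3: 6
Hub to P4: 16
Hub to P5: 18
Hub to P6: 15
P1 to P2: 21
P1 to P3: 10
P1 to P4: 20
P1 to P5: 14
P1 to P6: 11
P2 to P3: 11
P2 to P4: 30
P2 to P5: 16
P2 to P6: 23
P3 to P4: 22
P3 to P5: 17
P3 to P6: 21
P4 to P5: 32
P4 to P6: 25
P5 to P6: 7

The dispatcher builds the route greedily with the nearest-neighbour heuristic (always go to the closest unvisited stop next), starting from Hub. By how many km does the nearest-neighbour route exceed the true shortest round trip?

2 km longer than the optimal tour.

Hub: P1=4, P3=6, P6=15, P4=16, P2=17, P5=18 ⇒ P1
P1: P3=10, P6=11, P5=14, P4=20, P2=21 ⇒ P3
P3: P2=11, P5=17, P6=21, P4=22 ⇒ P2
P2: P5=16, P6=23, P4=30 ⇒ P5
P5: P6=7, P4=32 ⇒ P6
P6: P4=25 ⇒ P4
NN route Hub → P1 → P3 → P2 → P5 → P6 → P4 → Hub costs 89.
Optimal: Hub → P1 → P6 → P5 → P2 → P3 → P4 → Hub costs 87 (by enumerating all 360 distinct tours).
Excess = 89 − 87 = 2.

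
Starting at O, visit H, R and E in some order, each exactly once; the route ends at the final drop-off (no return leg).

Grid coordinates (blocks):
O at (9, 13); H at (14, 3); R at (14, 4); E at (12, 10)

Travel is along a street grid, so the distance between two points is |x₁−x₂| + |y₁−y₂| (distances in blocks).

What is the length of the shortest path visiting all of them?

There are 3! = 6 possible orderings.
O → H → R → E: 15+1+8 = 24
O → H → E → R: 15+9+8 = 32
O → R → H → E: 14+1+9 = 24
O → R → E → H: 14+8+9 = 31
O → E → H → R: 6+9+1 = 16
O → E → R → H: 6+8+1 = 15
The minimum is 15.
One shortest path: O → E → R → H.

Minimum one-way distance = 15 blocks.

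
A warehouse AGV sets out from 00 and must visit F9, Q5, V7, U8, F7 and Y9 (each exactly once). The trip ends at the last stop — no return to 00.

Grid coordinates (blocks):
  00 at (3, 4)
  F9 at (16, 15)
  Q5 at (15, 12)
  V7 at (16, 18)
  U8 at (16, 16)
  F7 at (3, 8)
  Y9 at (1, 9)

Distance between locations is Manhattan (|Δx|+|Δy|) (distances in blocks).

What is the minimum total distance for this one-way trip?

Shortest open route: 31 blocks.

There are 6! = 720 possible orderings.
00 → F9 → Q5 → V7 → U8 → F7 → Y9: 24+4+7+2+21+3 = 61
00 → F9 → Q5 → V7 → U8 → Y9 → F7: 24+4+7+2+22+3 = 62
00 → F9 → Q5 → V7 → F7 → U8 → Y9: 24+4+7+23+21+22 = 101
00 → F9 → Q5 → V7 → F7 → Y9 → U8: 24+4+7+23+3+22 = 83
00 → F9 → Q5 → V7 → Y9 → U8 → F7: 24+4+7+24+22+21 = 102
00 → F9 → Q5 → V7 → Y9 → F7 → U8: 24+4+7+24+3+21 = 83
00 → F9 → Q5 → U8 → V7 → F7 → Y9: 24+4+5+2+23+3 = 61
00 → F9 → Q5 → U8 → V7 → Y9 → F7: 24+4+5+2+24+3 = 62
… (712 more)
00 → F7 → Y9 → Q5 → F9 → U8 → V7: 4+3+17+4+1+2 = 31  ← best
The minimum is 31.
One shortest path: 00 → F7 → Y9 → Q5 → F9 → U8 → V7.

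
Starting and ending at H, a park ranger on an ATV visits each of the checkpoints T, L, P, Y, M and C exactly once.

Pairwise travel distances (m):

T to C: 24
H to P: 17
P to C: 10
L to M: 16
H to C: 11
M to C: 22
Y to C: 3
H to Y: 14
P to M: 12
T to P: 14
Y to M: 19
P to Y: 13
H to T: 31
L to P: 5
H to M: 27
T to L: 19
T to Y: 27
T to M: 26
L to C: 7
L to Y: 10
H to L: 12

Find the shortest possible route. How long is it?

Minimum total distance: 90 m.

With 6 stops there are 6!/2 = 360 distinct round trips (a route and its reverse cost the same).
H-T-L-P-Y-M-C-H: 31+19+5+13+19+22+11 = 120
H-T-L-P-Y-C-M-H: 31+19+5+13+3+22+27 = 120
H-T-L-P-M-Y-C-H: 31+19+5+12+19+3+11 = 100
H-T-L-P-M-C-Y-H: 31+19+5+12+22+3+14 = 106
H-T-L-P-C-Y-M-H: 31+19+5+10+3+19+27 = 114
H-T-L-P-C-M-Y-H: 31+19+5+10+22+19+14 = 120
H-T-L-Y-P-M-C-H: 31+19+10+13+12+22+11 = 118
H-T-L-Y-P-C-M-H: 31+19+10+13+10+22+27 = 132
… (352 more)
H-L-T-P-M-Y-C-H: 12+19+14+12+19+3+11 = 90  ← best
The minimum is 90.
One optimal route: H → L → T → P → M → Y → C → H (or its reverse).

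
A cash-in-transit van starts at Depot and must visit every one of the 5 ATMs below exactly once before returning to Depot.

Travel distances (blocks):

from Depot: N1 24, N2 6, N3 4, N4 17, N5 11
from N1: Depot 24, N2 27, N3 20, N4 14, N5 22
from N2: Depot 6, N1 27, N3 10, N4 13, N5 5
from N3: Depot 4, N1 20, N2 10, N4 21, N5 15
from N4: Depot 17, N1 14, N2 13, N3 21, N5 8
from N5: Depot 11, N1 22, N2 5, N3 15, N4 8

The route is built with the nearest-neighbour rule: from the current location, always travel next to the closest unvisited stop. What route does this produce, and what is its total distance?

Total distance 65 blocks via the nearest-neighbour route Depot → N3 → N2 → N5 → N4 → N1 → Depot.

At Depot the remaining stops are N3 4, N2 6, N5 11, N4 17, N1 24; go to N3.
At N3 the remaining stops are N2 10, N5 15, N1 20, N4 21; go to N2.
At N2 the remaining stops are N5 5, N4 13, N1 27; go to N5.
At N5 the remaining stops are N4 8, N1 22; go to N4.
At N4 the remaining stops are N1 14; go to N1.
Return N1→Depot: 24.
Total = 4 + 10 + 5 + 8 + 14 + 24 = 65.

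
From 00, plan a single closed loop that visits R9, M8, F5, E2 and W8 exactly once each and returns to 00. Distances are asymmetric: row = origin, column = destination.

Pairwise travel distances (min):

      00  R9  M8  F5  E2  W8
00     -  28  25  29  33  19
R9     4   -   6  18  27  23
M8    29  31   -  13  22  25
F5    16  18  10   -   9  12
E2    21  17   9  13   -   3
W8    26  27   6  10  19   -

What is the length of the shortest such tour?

Shortest round trip = 68 min.

00-R9-M8-F5-E2-W8-00: 28+6+13+9+3+26 = 85
00-R9-M8-F5-W8-E2-00: 28+6+13+12+19+21 = 99
00-R9-M8-E2-F5-W8-00: 28+6+22+13+12+26 = 107
00-R9-M8-E2-W8-F5-00: 28+6+22+3+10+16 = 85
00-R9-M8-W8-F5-E2-00: 28+6+25+10+9+21 = 99
00-R9-M8-W8-E2-F5-00: 28+6+25+19+13+16 = 107
00-R9-F5-M8-E2-W8-00: 28+18+10+22+3+26 = 107
00-R9-F5-M8-W8-E2-00: 28+18+10+25+19+21 = 121
00-R9-F5-E2-M8-W8-00: 28+18+9+9+25+26 = 115
00-R9-F5-E2-W8-M8-00: 28+18+9+3+6+29 = 93
00-R9-F5-W8-M8-E2-00: 28+18+12+6+22+21 = 107
00-R9-F5-W8-E2-M8-00: 28+18+12+19+9+29 = 115
00-R9-E2-M8-F5-W8-00: 28+27+9+13+12+26 = 115
00-R9-E2-M8-W8-F5-00: 28+27+9+25+10+16 = 115
… (106 more)
00-W8-M8-F5-E2-R9-00: 19+6+13+9+17+4 = 68  ← best
The minimum is 68.
One optimal route: 00 → W8 → M8 → F5 → E2 → R9 → 00.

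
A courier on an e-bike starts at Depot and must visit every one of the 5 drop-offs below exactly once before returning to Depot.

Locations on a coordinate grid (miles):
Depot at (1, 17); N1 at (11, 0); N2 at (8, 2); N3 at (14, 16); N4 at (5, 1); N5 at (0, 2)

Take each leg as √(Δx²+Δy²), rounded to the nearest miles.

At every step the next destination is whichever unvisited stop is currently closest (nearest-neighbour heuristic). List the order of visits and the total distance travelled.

Total distance 67 miles via the nearest-neighbour route Depot → N3 → N2 → N4 → N5 → N1 → Depot.

At Depot the remaining stops are N3 13, N5 15, N4 16, N2 17, N1 20; go to N3.
At N3 the remaining stops are N2 15, N1 16, N4 17, N5 20; go to N2.
At N2 the remaining stops are N4 3, N1 4, N5 8; go to N4.
At N4 the remaining stops are N5 5, N1 6; go to N5.
At N5 the remaining stops are N1 11; go to N1.
Return N1→Depot: 20.
Total = 13 + 15 + 3 + 5 + 11 + 20 = 67.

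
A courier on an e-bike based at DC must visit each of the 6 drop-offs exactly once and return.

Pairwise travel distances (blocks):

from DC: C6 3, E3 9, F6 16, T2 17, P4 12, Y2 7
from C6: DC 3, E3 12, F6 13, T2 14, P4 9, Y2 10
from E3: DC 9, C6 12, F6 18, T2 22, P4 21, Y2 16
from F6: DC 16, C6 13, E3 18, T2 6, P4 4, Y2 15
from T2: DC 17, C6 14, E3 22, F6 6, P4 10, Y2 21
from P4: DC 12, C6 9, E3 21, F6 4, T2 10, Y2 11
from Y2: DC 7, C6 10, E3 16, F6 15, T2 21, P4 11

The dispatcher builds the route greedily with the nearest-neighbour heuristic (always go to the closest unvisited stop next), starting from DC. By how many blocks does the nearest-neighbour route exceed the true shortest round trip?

From DC: C6=3, Y2=7, E3=9, P4=12, F6=16, T2=17 → choose C6 (3).
From C6: P4=9, Y2=10, E3=12, F6=13, T2=14 → choose P4 (9).
From P4: F6=4, T2=10, Y2=11, E3=21 → choose F6 (4).
From F6: T2=6, Y2=15, E3=18 → choose T2 (6).
From T2: Y2=21, E3=22 → choose Y2 (21).
From Y2: E3=16 → choose E3 (16).
NN route DC → C6 → P4 → F6 → T2 → Y2 → E3 → DC costs 68.
Optimal: DC → C6 → T2 → F6 → P4 → Y2 → E3 → DC costs 63 (by enumerating all 360 distinct tours).
Excess = 68 − 63 = 5.

Excess over optimum: 5 blocks.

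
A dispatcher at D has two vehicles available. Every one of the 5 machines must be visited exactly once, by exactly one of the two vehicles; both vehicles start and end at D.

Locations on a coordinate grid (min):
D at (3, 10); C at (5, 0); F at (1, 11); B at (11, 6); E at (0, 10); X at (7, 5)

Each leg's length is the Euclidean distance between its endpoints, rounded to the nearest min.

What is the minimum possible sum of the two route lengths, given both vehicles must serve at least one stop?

34 min — the smallest possible combined total.

Try each way of splitting the stops between the two vehicles (each non-empty) and, for each split, find the best tour for each vehicle:
  {C} + {F, B, E, X}: 20 + 25 = 45
  {F} + {C, B, E, X}: 4 + 32 = 36
  {C, F} + {B, E, X}: 24 + 25 = 49
  {B} + {C, F, E, X}: 18 + 25 = 43
  {C, B} + {F, E, X}: 27 + 18 = 45
  {F, B} + {C, E, X}: 22 + 25 = 47
  … (15 splits in total)
  {F, E} + {C, B, X}: 6 + 28 = 34  ← best
Best: vehicle 1 D → F → E → D = 6; vehicle 2 D → C → B → X → D = 28; combined 34.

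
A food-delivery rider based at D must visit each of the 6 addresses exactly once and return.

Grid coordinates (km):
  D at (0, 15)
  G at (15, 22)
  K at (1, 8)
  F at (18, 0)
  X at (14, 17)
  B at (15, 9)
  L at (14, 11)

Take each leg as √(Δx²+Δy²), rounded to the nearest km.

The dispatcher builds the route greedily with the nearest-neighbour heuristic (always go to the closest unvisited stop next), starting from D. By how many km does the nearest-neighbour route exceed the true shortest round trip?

D: K=7, X=14, L=15, B=16, G=17, F=23 ⇒ K
K: L=13, B=14, X=16, F=19, G=20 ⇒ L
L: B=2, X=6, G=11, F=12 ⇒ B
B: X=8, F=9, G=13 ⇒ X
X: G=5, F=17 ⇒ G
G: F=22 ⇒ F
NN route D → K → L → B → X → G → F → D costs 80.
Optimal: D → G → X → L → B → F → K → D costs 65 (by enumerating all 360 distinct tours).
Excess = 80 − 65 = 15.

15 km longer than the optimal tour.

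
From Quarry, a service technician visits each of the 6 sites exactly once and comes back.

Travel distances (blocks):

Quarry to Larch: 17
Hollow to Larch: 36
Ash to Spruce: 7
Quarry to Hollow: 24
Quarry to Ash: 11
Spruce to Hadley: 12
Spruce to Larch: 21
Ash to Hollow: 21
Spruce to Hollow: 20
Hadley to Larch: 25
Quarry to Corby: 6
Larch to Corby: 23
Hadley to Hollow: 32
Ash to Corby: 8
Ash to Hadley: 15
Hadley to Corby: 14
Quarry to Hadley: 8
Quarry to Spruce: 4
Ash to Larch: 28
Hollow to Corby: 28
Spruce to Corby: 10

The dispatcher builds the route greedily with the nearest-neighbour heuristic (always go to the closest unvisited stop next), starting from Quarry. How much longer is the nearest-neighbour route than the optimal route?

Quarry: Spruce=4, Corby=6, Hadley=8, Ash=11, Larch=17, Hollow=24 ⇒ Spruce
Spruce: Ash=7, Corby=10, Hadley=12, Hollow=20, Larch=21 ⇒ Ash
Ash: Corby=8, Hadley=15, Hollow=21, Larch=28 ⇒ Corby
Corby: Hadley=14, Larch=23, Hollow=28 ⇒ Hadley
Hadley: Larch=25, Hollow=32 ⇒ Larch
Larch: Hollow=36 ⇒ Hollow
NN route Quarry → Spruce → Ash → Corby → Hadley → Larch → Hollow → Quarry costs 118.
Optimal: Quarry → Spruce → Hollow → Ash → Corby → Hadley → Larch → Quarry costs 109 (by enumerating all 360 distinct tours).
Excess = 118 − 109 = 9.

The nearest-neighbour route is 9 blocks longer than optimal.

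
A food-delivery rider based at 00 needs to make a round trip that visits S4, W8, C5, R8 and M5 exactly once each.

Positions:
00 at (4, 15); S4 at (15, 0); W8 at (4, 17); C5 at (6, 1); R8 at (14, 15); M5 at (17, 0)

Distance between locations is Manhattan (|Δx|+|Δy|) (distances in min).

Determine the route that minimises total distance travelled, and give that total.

Minimum total distance: 60 min.

00 → S4 → W8 → C5 → R8 → M5 → 00: 26+28+18+22+18+28 = 140
00 → S4 → W8 → C5 → M5 → R8 → 00: 26+28+18+12+18+10 = 112
00 → S4 → W8 → R8 → C5 → M5 → 00: 26+28+12+22+12+28 = 128
00 → S4 → W8 → R8 → M5 → C5 → 00: 26+28+12+18+12+16 = 112
00 → S4 → W8 → M5 → C5 → R8 → 00: 26+28+30+12+22+10 = 128
00 → S4 → W8 → M5 → R8 → C5 → 00: 26+28+30+18+22+16 = 140
00 → S4 → C5 → W8 → R8 → M5 → 00: 26+10+18+12+18+28 = 112
00 → S4 → C5 → W8 → M5 → R8 → 00: 26+10+18+30+18+10 = 112
00 → S4 → C5 → R8 → W8 → M5 → 00: 26+10+22+12+30+28 = 128
00 → S4 → C5 → R8 → M5 → W8 → 00: 26+10+22+18+30+2 = 108
00 → S4 → C5 → M5 → W8 → R8 → 00: 26+10+12+30+12+10 = 100
00 → S4 → C5 → M5 → R8 → W8 → 00: 26+10+12+18+12+2 = 80
00 → S4 → R8 → W8 → C5 → M5 → 00: 26+16+12+18+12+28 = 112
00 → S4 → R8 → W8 → M5 → C5 → 00: 26+16+12+30+12+16 = 112
… (46 more)
00 → W8 → C5 → S4 → M5 → R8 → 00: 2+18+10+2+18+10 = 60  ← best
The minimum is 60.
One optimal route: 00 → W8 → C5 → S4 → M5 → R8 → 00 (or its reverse).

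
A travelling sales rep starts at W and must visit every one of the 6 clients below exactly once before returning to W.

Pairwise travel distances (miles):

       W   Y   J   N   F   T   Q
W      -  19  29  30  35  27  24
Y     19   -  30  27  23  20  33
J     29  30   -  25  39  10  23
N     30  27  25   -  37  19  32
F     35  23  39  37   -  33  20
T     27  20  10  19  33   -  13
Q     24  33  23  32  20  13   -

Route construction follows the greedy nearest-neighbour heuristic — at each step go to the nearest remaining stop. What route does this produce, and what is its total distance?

At W the remaining stops are Y 19, Q 24, T 27, J 29, N 30, F 35; go to Y.
At Y the remaining stops are T 20, F 23, N 27, J 30, Q 33; go to T.
At T the remaining stops are J 10, Q 13, N 19, F 33; go to J.
At J the remaining stops are Q 23, N 25, F 39; go to Q.
At Q the remaining stops are F 20, N 32; go to F.
At F the remaining stops are N 37; go to N.
Return N→W: 30.
Total = 19 + 20 + 10 + 23 + 20 + 37 + 30 = 159.

159 miles along W → Y → T → J → Q → F → N → W.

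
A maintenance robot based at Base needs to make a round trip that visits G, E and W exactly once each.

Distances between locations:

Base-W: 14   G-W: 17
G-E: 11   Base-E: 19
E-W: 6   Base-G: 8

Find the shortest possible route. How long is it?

There are 3 distinct closed tours to check (reversals are equivalent).
Base-G-E-W-Base: 8+11+6+14 = 39
Base-G-W-E-Base: 8+17+6+19 = 50
Base-E-G-W-Base: 19+11+17+14 = 61
The minimum is 39.
One optimal route: Base → G → E → W → Base (or its reverse).

Shortest round trip = 39.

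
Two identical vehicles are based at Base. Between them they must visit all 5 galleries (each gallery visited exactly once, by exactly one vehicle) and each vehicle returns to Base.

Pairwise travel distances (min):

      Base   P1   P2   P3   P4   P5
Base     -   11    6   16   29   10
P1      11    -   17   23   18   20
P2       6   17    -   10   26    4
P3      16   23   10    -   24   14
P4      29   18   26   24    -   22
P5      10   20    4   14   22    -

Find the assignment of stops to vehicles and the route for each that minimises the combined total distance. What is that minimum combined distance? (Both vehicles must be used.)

Check every non-empty split of the stops between the two vehicles; for each half take its own optimal tour:
  {P1} + {P2, P3, P4, P5}: 22 + 72 = 94
  {P2} + {P1, P3, P4, P5}: 12 + 77 = 89
  {P1, P2} + {P3, P4, P5}: 34 + 72 = 106
  {P3} + {P1, P2, P4, P5}: 32 + 61 = 93
  {P1, P3} + {P2, P4, P5}: 50 + 61 = 111
  {P2, P3} + {P1, P4, P5}: 32 + 61 = 93
  … (15 splits in total)
Best: vehicle 1 Base → P2 → Base = 12; vehicle 2 Base → P1 → P4 → P3 → P5 → Base = 77; combined 89.

89 min — the smallest possible combined total.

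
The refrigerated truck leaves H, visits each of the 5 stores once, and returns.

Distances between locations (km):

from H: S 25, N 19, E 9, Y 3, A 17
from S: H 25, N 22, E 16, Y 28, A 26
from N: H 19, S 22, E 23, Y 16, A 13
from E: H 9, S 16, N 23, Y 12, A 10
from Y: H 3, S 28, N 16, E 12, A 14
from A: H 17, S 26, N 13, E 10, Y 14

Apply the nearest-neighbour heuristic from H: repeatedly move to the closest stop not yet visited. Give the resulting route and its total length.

Total distance 85 km via the nearest-neighbour route H → Y → E → A → N → S → H.

At H the remaining stops are Y 3, E 9, A 17, N 19, S 25; go to Y.
At Y the remaining stops are E 12, A 14, N 16, S 28; go to E.
At E the remaining stops are A 10, S 16, N 23; go to A.
At A the remaining stops are N 13, S 26; go to N.
At N the remaining stops are S 22; go to S.
Return S→H: 25.
Total = 3 + 12 + 10 + 13 + 22 + 25 = 85.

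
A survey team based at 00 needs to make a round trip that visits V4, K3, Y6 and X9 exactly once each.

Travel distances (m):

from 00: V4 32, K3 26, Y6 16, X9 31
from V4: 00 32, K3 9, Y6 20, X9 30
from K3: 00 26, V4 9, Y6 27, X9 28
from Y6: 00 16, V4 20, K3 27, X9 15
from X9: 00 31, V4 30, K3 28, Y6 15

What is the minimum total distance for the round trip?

00-V4-K3-Y6-X9-00: 32+9+27+15+31 = 114
00-V4-K3-X9-Y6-00: 32+9+28+15+16 = 100
00-V4-Y6-K3-X9-00: 32+20+27+28+31 = 138
00-V4-Y6-X9-K3-00: 32+20+15+28+26 = 121
00-V4-X9-K3-Y6-00: 32+30+28+27+16 = 133
00-V4-X9-Y6-K3-00: 32+30+15+27+26 = 130
00-K3-V4-Y6-X9-00: 26+9+20+15+31 = 101
00-K3-V4-X9-Y6-00: 26+9+30+15+16 = 96
00-K3-Y6-V4-X9-00: 26+27+20+30+31 = 134
00-K3-X9-V4-Y6-00: 26+28+30+20+16 = 120
00-Y6-V4-K3-X9-00: 16+20+9+28+31 = 104
00-Y6-K3-V4-X9-00: 16+27+9+30+31 = 113
The minimum is 96.
One optimal route: 00 → K3 → V4 → X9 → Y6 → 00 (or its reverse).

96 m — the shortest possible round trip.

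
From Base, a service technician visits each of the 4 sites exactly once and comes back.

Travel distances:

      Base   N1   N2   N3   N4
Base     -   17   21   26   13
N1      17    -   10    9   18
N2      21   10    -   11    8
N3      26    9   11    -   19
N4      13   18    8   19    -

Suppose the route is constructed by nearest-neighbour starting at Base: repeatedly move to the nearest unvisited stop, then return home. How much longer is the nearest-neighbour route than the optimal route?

From Base: N4=13, N1=17, N2=21, N3=26 → choose N4 (13).
From N4: N2=8, N1=18, N3=19 → choose N2 (8).
From N2: N1=10, N3=11 → choose N1 (10).
From N1: N3=9 → choose N3 (9).
NN route Base → N4 → N2 → N1 → N3 → Base costs 66.
Optimal: Base → N1 → N3 → N2 → N4 → Base costs 58 (by enumerating all 12 distinct tours).
Excess = 66 − 58 = 8.

8 longer than the optimal tour.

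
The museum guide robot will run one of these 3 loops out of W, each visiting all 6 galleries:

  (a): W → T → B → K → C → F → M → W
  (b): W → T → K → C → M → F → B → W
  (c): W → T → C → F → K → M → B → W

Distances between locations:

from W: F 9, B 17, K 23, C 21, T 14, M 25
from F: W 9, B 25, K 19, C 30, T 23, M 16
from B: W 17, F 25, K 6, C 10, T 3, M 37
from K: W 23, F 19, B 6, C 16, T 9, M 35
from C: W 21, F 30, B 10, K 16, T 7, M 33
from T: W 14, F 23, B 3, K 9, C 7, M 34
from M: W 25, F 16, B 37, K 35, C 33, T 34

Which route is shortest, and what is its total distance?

(a): 14 + 3 + 6 + 16 + 30 + 16 + 25 = 110
(b): 14 + 9 + 16 + 33 + 16 + 25 + 17 = 130
(c): 14 + 7 + 30 + 19 + 35 + 37 + 17 = 159

Shortest is (a), total 110.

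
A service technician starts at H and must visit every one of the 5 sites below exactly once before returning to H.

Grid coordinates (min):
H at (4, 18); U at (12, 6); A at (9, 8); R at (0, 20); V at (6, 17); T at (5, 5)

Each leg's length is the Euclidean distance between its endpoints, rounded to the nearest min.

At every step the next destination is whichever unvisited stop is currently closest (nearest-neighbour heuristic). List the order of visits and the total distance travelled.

Nearest-neighbour total = 48 min; route H → V → R → A → U → T → H.

H → [V:2 / R:4 / A:11 / T:13 / U:14] → V (2)
V → [R:7 / A:9 / T:12 / U:13] → R (7)
R → [A:15 / T:16 / U:18] → A (15)
A → [U:4 / T:5] → U (4)
U → [T:7] → T (7)
Return T→H: 13.
Total = 2 + 7 + 15 + 4 + 7 + 13 = 48.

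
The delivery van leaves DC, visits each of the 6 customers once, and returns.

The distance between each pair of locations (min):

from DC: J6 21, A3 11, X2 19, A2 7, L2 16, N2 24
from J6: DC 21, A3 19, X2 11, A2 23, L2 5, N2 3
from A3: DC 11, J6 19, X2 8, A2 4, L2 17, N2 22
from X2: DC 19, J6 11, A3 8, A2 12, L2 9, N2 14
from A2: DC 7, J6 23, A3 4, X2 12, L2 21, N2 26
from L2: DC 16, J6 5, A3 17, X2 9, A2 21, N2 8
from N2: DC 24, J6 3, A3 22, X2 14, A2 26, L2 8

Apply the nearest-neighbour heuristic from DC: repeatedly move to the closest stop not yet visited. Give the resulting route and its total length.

At DC the remaining stops are A2 7, A3 11, L2 16, X2 19, J6 21, N2 24; go to A2.
At A2 the remaining stops are A3 4, X2 12, L2 21, J6 23, N2 26; go to A3.
At A3 the remaining stops are X2 8, L2 17, J6 19, N2 22; go to X2.
At X2 the remaining stops are L2 9, J6 11, N2 14; go to L2.
At L2 the remaining stops are J6 5, N2 8; go to J6.
At J6 the remaining stops are N2 3; go to N2.
Return N2→DC: 24.
Total = 7 + 4 + 8 + 9 + 5 + 3 + 24 = 60.

Total distance 60 min via the nearest-neighbour route DC → A2 → A3 → X2 → L2 → J6 → N2 → DC.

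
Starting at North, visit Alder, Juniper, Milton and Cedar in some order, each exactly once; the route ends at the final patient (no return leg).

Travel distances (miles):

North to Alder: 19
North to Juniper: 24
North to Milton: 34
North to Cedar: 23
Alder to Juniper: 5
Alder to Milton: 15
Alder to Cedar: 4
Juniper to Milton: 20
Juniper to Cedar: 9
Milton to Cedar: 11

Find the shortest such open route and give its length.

Shortest open route: 44 miles.

There are 4! = 24 possible orderings.
North→Alder→Juniper→Milton→Cedar: 19+5+20+11 = 55
North→Alder→Juniper→Cedar→Milton: 19+5+9+11 = 44
North→Alder→Milton→Juniper→Cedar: 19+15+20+9 = 63
North→Alder→Milton→Cedar→Juniper: 19+15+11+9 = 54
North→Alder→Cedar→Juniper→Milton: 19+4+9+20 = 52
North→Alder→Cedar→Milton→Juniper: 19+4+11+20 = 54
North→Juniper→Alder→Milton→Cedar: 24+5+15+11 = 55
North→Juniper→Alder→Cedar→Milton: 24+5+4+11 = 44
North→Juniper→Milton→Alder→Cedar: 24+20+15+4 = 63
North→Juniper→Milton→Cedar→Alder: 24+20+11+4 = 59
North→Juniper→Cedar→Alder→Milton: 24+9+4+15 = 52
North→Juniper→Cedar→Milton→Alder: 24+9+11+15 = 59
North→Milton→Alder→Juniper→Cedar: 34+15+5+9 = 63
North→Milton→Alder→Cedar→Juniper: 34+15+4+9 = 62
… (10 more)
The minimum is 44.
One shortest path: North → Alder → Juniper → Cedar → Milton.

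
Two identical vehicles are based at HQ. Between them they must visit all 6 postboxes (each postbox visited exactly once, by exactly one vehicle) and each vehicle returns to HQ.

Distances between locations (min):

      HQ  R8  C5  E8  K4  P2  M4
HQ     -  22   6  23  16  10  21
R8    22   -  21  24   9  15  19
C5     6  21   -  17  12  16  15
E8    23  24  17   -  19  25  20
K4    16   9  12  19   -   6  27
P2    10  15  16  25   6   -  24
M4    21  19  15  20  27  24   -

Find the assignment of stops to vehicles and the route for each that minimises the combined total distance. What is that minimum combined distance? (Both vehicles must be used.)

There are 2^5 − 1 = 31 ways to divide the 6 stops into two non-empty groups. For each, the best each vehicle can do is its own shortest tour through its group:
  {R8} + {C5, E8, K4, P2, M4}: 44 + 76 = 120
  {C5} + {R8, E8, K4, P2, M4}: 12 + 87 = 99
  {R8, C5} + {E8, K4, P2, M4}: 49 + 76 = 125
  {E8} + {R8, C5, K4, P2, M4}: 46 + 65 = 111
  {R8, E8} + {C5, K4, P2, M4}: 69 + 64 = 133
  {C5, E8} + {R8, K4, P2, M4}: 46 + 65 = 111
  … (31 splits in total)
Best: vehicle 1 HQ → C5 → HQ = 12; vehicle 2 HQ → E8 → M4 → R8 → K4 → P2 → HQ = 87; combined 99.

99 min — the smallest possible combined total.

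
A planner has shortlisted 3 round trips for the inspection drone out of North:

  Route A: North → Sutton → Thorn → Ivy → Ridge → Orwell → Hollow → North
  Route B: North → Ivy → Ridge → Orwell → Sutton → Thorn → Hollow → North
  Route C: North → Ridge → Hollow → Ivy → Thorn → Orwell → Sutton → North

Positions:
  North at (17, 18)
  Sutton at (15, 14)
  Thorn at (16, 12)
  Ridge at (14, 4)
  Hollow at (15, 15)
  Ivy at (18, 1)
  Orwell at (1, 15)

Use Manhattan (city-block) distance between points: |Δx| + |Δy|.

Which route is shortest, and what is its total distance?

Route A: 6 + 3 + 13 + 7 + 24 + 14 + 5 = 72
Route B: 18 + 7 + 24 + 15 + 3 + 4 + 5 = 76
Route C: 17 + 12 + 17 + 13 + 18 + 15 + 6 = 98

Shortest is Route A, total 72.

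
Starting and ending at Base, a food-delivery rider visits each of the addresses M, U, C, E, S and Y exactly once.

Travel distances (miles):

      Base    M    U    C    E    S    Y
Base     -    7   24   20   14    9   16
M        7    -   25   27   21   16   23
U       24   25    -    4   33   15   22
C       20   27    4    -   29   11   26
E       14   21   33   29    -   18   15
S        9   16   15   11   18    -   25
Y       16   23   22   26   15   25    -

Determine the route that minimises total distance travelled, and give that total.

There are 360 distinct closed tours to check (reversals are equivalent).
Base → M → U → C → E → S → Y → Base: 7+25+4+29+18+25+16 = 124
Base → M → U → C → E → Y → S → Base: 7+25+4+29+15+25+9 = 114
Base → M → U → C → S → E → Y → Base: 7+25+4+11+18+15+16 = 96
Base → M → U → C → S → Y → E → Base: 7+25+4+11+25+15+14 = 101
Base → M → U → C → Y → E → S → Base: 7+25+4+26+15+18+9 = 104
Base → M → U → C → Y → S → E → Base: 7+25+4+26+25+18+14 = 119
Base → M → U → E → C → S → Y → Base: 7+25+33+29+11+25+16 = 146
Base → M → U → E → C → Y → S → Base: 7+25+33+29+26+25+9 = 154
… (352 more)
Base → M → E → Y → U → C → S → Base: 7+21+15+22+4+11+9 = 89  ← best
The minimum is 89.
One optimal route: Base → M → E → Y → U → C → S → Base (or its reverse).

Shortest round trip = 89 miles.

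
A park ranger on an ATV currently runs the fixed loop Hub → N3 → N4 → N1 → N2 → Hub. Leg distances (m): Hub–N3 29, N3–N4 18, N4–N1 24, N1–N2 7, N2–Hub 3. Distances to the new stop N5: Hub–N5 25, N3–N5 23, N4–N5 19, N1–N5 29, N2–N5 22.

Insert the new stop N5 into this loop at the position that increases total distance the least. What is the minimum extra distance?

Adding 19 m by placing N5 on the Hub–N3 leg.

Insertion cost between consecutive stops i–j is d(i,N5) + d(N5,j) − d(i,j):
  between Hub and N3: 25 + 23 − 29 = 19
  between N3 and N4: 23 + 19 − 18 = 24
  between N4 and N1: 19 + 29 − 24 = 24
  between N1 and N2: 29 + 22 − 7 = 44
  between N2 and Hub: 22 + 25 − 3 = 44
Cheapest insertion is between Hub and N3, adding 19.
New total = 81 + 19 = 100.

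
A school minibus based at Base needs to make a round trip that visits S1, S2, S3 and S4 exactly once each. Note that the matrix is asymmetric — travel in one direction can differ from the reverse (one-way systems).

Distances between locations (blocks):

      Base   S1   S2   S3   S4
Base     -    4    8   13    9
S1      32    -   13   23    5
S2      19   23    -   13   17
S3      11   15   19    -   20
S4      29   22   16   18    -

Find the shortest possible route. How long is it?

Base - S1 - S2 - S3 - S4 - Base: 4+13+13+20+29 = 79
Base - S1 - S2 - S4 - S3 - Base: 4+13+17+18+11 = 63
Base - S1 - S3 - S2 - S4 - Base: 4+23+19+17+29 = 92
Base - S1 - S3 - S4 - S2 - Base: 4+23+20+16+19 = 82
Base - S1 - S4 - S2 - S3 - Base: 4+5+16+13+11 = 49
Base - S1 - S4 - S3 - S2 - Base: 4+5+18+19+19 = 65
Base - S2 - S1 - S3 - S4 - Base: 8+23+23+20+29 = 103
Base - S2 - S1 - S4 - S3 - Base: 8+23+5+18+11 = 65
Base - S2 - S3 - S1 - S4 - Base: 8+13+15+5+29 = 70
Base - S2 - S3 - S4 - S1 - Base: 8+13+20+22+32 = 95
Base - S2 - S4 - S1 - S3 - Base: 8+17+22+23+11 = 81
Base - S2 - S4 - S3 - S1 - Base: 8+17+18+15+32 = 90
Base - S3 - S1 - S2 - S4 - Base: 13+15+13+17+29 = 87
Base - S3 - S1 - S4 - S2 - Base: 13+15+5+16+19 = 68
… (10 more)
The minimum is 49.
One optimal route: Base → S1 → S4 → S2 → S3 → Base.

Shortest round trip = 49 blocks.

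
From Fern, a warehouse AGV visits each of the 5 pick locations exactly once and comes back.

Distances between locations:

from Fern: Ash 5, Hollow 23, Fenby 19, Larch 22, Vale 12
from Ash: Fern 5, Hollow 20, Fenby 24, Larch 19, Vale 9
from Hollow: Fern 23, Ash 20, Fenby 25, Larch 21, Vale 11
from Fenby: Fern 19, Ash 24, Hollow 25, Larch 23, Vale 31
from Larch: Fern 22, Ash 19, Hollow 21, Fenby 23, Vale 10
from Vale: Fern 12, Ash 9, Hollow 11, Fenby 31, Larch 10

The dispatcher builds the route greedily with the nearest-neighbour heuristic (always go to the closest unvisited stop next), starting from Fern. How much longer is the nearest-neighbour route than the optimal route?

Excess over optimum: 1.

From Fern: Ash=5, Vale=12, Fenby=19, Larch=22, Hollow=23 → choose Ash (5).
From Ash: Vale=9, Larch=19, Hollow=20, Fenby=24 → choose Vale (9).
From Vale: Larch=10, Hollow=11, Fenby=31 → choose Larch (10).
From Larch: Hollow=21, Fenby=23 → choose Hollow (21).
From Hollow: Fenby=25 → choose Fenby (25).
NN route Fern → Ash → Vale → Larch → Hollow → Fenby → Fern costs 89.
Optimal: Fern → Ash → Hollow → Vale → Larch → Fenby → Fern costs 88 (by enumerating all 60 distinct tours).
Excess = 89 − 88 = 1.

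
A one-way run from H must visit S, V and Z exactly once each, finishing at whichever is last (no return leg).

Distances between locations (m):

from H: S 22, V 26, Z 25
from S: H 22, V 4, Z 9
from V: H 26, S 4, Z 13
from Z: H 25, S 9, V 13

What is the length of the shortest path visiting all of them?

There are 3! = 6 possible orderings.
H→S→V→Z: 22+4+13 = 39
H→S→Z→V: 22+9+13 = 44
H→V→S→Z: 26+4+9 = 39
H→V→Z→S: 26+13+9 = 48
H→Z→S→V: 25+9+4 = 38
H→Z→V→S: 25+13+4 = 42
The minimum is 38.
One shortest path: H → Z → S → V.

Minimum one-way distance = 38 m.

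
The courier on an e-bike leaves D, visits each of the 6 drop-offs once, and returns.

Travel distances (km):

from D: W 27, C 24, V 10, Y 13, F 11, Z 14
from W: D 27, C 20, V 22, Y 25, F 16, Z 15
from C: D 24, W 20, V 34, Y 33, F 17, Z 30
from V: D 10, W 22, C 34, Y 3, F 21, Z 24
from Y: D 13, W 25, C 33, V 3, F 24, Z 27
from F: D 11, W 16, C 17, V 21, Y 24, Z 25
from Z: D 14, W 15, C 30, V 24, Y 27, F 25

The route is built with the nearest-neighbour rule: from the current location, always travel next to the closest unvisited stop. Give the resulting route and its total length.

From D: distances to unvisited — V=10, F=11, Y=13, Z=14, C=24, W=27. Nearest is V (10).
From V: distances to unvisited — Y=3, F=21, W=22, Z=24, C=34. Nearest is Y (3).
From Y: distances to unvisited — F=24, W=25, Z=27, C=33. Nearest is F (24).
From F: distances to unvisited — W=16, C=17, Z=25. Nearest is W (16).
From W: distances to unvisited — Z=15, C=20. Nearest is Z (15).
From Z: distances to unvisited — C=30. Nearest is C (30).
Return C→D: 24.
Total = 10 + 3 + 24 + 16 + 15 + 30 + 24 = 122.

Nearest-neighbour total = 122 km; route D → V → Y → F → W → Z → C → D.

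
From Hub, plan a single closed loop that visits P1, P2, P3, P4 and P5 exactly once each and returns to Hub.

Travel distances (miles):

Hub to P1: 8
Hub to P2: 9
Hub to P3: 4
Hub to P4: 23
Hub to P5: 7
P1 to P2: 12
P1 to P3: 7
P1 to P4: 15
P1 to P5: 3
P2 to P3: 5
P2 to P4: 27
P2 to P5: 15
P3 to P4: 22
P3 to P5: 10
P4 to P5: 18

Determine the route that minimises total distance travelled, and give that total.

Hub → P1 → P2 → P3 → P4 → P5 → Hub: 8+12+5+22+18+7 = 72
Hub → P1 → P2 → P3 → P5 → P4 → Hub: 8+12+5+10+18+23 = 76
Hub → P1 → P2 → P4 → P3 → P5 → Hub: 8+12+27+22+10+7 = 86
Hub → P1 → P2 → P4 → P5 → P3 → Hub: 8+12+27+18+10+4 = 79
Hub → P1 → P2 → P5 → P3 → P4 → Hub: 8+12+15+10+22+23 = 90
Hub → P1 → P2 → P5 → P4 → P3 → Hub: 8+12+15+18+22+4 = 79
Hub → P1 → P3 → P2 → P4 → P5 → Hub: 8+7+5+27+18+7 = 72
Hub → P1 → P3 → P2 → P5 → P4 → Hub: 8+7+5+15+18+23 = 76
Hub → P1 → P3 → P4 → P2 → P5 → Hub: 8+7+22+27+15+7 = 86
Hub → P1 → P3 → P4 → P5 → P2 → Hub: 8+7+22+18+15+9 = 79
Hub → P1 → P3 → P5 → P2 → P4 → Hub: 8+7+10+15+27+23 = 90
Hub → P1 → P3 → P5 → P4 → P2 → Hub: 8+7+10+18+27+9 = 79
Hub → P1 → P4 → P2 → P3 → P5 → Hub: 8+15+27+5+10+7 = 72
Hub → P1 → P4 → P2 → P5 → P3 → Hub: 8+15+27+15+10+4 = 79
… (46 more)
Hub → P2 → P3 → P1 → P4 → P5 → Hub: 9+5+7+15+18+7 = 61  ← best
The minimum is 61.
One optimal route: Hub → P2 → P3 → P1 → P4 → P5 → Hub (or its reverse).

Shortest round trip = 61 miles.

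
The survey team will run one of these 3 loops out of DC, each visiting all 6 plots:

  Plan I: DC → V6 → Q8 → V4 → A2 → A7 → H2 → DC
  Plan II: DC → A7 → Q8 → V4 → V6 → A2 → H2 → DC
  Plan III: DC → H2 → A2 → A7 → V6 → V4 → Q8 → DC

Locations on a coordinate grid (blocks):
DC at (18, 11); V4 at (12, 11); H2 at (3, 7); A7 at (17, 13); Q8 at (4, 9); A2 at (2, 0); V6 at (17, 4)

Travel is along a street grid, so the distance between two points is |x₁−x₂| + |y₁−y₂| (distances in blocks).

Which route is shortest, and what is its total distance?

Shortest is Plan II, total 88 blocks.

Plan I: 8 + 18 + 10 + 21 + 28 + 20 + 19 = 124
Plan II: 3 + 17 + 10 + 12 + 19 + 8 + 19 = 88
Plan III: 19 + 8 + 28 + 9 + 12 + 10 + 16 = 102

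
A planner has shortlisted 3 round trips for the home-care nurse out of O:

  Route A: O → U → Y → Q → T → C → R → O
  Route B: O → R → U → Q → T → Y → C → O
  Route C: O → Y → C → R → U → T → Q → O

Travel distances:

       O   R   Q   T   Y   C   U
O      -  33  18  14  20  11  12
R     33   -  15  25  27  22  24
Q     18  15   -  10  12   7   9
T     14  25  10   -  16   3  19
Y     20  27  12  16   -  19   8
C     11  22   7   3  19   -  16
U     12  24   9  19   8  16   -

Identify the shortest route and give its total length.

Shortest is Route A, total 100.

Route A: 12 + 8 + 12 + 10 + 3 + 22 + 33 = 100
Route B: 33 + 24 + 9 + 10 + 16 + 19 + 11 = 122
Route C: 20 + 19 + 22 + 24 + 19 + 10 + 18 = 132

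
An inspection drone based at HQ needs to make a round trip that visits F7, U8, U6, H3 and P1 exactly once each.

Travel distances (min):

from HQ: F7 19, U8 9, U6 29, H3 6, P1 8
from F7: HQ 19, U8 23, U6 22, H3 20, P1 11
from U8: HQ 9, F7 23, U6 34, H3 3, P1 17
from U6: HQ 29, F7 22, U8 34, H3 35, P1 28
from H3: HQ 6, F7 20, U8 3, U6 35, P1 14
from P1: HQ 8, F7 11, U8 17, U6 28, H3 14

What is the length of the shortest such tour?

There are 60 distinct closed tours to check (reversals are equivalent).
HQ-F7-U8-U6-H3-P1-HQ: 19+23+34+35+14+8 = 133
HQ-F7-U8-U6-P1-H3-HQ: 19+23+34+28+14+6 = 124
HQ-F7-U8-H3-U6-P1-HQ: 19+23+3+35+28+8 = 116
HQ-F7-U8-H3-P1-U6-HQ: 19+23+3+14+28+29 = 116
HQ-F7-U8-P1-U6-H3-HQ: 19+23+17+28+35+6 = 128
HQ-F7-U8-P1-H3-U6-HQ: 19+23+17+14+35+29 = 137
HQ-F7-U6-U8-H3-P1-HQ: 19+22+34+3+14+8 = 100
HQ-F7-U6-U8-P1-H3-HQ: 19+22+34+17+14+6 = 112
HQ-F7-U6-H3-U8-P1-HQ: 19+22+35+3+17+8 = 104
HQ-F7-U6-H3-P1-U8-HQ: 19+22+35+14+17+9 = 116
HQ-F7-U6-P1-U8-H3-HQ: 19+22+28+17+3+6 = 95
HQ-F7-U6-P1-H3-U8-HQ: 19+22+28+14+3+9 = 95
HQ-F7-H3-U8-U6-P1-HQ: 19+20+3+34+28+8 = 112
HQ-F7-H3-U8-P1-U6-HQ: 19+20+3+17+28+29 = 116
… (46 more)
HQ-H3-U8-U6-F7-P1-HQ: 6+3+34+22+11+8 = 84  ← best
The minimum is 84.
One optimal route: HQ → H3 → U8 → U6 → F7 → P1 → HQ (or its reverse).

Shortest round trip = 84 min.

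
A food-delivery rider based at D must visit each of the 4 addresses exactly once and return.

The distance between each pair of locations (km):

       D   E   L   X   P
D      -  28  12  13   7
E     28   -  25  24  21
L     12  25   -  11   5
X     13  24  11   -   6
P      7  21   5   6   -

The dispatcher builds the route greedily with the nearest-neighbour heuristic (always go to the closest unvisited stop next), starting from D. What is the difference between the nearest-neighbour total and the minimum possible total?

1 km longer than the optimal tour.

From D: P=7, L=12, X=13, E=28 → choose P (7).
From P: L=5, X=6, E=21 → choose L (5).
From L: X=11, E=25 → choose X (11).
From X: E=24 → choose E (24).
NN route D → P → L → X → E → D costs 75.
Optimal: D → L → E → X → P → D costs 74 (by enumerating all 12 distinct tours).
Excess = 75 − 74 = 1.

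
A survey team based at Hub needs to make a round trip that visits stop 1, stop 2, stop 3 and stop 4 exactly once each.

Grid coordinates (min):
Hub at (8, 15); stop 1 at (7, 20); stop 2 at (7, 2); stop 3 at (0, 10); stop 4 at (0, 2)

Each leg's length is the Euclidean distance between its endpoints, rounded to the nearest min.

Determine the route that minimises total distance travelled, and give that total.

With 4 stops there are 4!/2 = 12 distinct round trips (a route and its reverse cost the same).
Hub → stop 1 → stop 2 → stop 3 → stop 4 → Hub: 5+18+11+8+15 = 57
Hub → stop 1 → stop 2 → stop 4 → stop 3 → Hub: 5+18+7+8+9 = 47
Hub → stop 1 → stop 3 → stop 2 → stop 4 → Hub: 5+12+11+7+15 = 50
Hub → stop 1 → stop 3 → stop 4 → stop 2 → Hub: 5+12+8+7+13 = 45
Hub → stop 1 → stop 4 → stop 2 → stop 3 → Hub: 5+19+7+11+9 = 51
Hub → stop 1 → stop 4 → stop 3 → stop 2 → Hub: 5+19+8+11+13 = 56
Hub → stop 2 → stop 1 → stop 3 → stop 4 → Hub: 13+18+12+8+15 = 66
Hub → stop 2 → stop 1 → stop 4 → stop 3 → Hub: 13+18+19+8+9 = 67
Hub → stop 2 → stop 3 → stop 1 → stop 4 → Hub: 13+11+12+19+15 = 70
Hub → stop 2 → stop 4 → stop 1 → stop 3 → Hub: 13+7+19+12+9 = 60
Hub → stop 3 → stop 1 → stop 2 → stop 4 → Hub: 9+12+18+7+15 = 61
Hub → stop 3 → stop 2 → stop 1 → stop 4 → Hub: 9+11+18+19+15 = 72
The minimum is 45.
One optimal route: Hub → stop 1 → stop 3 → stop 4 → stop 2 → Hub (or its reverse).

45 min — the shortest possible round trip.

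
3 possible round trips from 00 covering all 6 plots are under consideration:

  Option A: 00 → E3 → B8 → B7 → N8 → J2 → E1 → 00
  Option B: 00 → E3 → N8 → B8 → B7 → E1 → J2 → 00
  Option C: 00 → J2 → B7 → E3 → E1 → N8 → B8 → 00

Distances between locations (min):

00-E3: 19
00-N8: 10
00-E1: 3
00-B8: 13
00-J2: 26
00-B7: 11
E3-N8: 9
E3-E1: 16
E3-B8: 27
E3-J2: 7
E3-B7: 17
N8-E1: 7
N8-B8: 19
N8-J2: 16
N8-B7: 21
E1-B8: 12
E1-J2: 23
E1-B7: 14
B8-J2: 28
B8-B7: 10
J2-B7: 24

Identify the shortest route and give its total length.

Option A: 19 + 27 + 10 + 21 + 16 + 23 + 3 = 119
Option B: 19 + 9 + 19 + 10 + 14 + 23 + 26 = 120
Option C: 26 + 24 + 17 + 16 + 7 + 19 + 13 = 122

Shortest is Option A, total 119 min.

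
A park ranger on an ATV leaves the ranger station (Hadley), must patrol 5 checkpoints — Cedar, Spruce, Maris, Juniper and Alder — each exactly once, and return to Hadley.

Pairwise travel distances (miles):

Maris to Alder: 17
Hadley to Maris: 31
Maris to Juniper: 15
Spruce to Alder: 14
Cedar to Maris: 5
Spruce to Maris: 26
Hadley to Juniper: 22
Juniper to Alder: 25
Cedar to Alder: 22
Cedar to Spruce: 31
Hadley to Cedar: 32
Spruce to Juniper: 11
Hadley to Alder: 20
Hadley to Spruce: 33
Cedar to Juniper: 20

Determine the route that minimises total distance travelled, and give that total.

Shortest round trip = 97 miles.

Hadley-Cedar-Spruce-Maris-Juniper-Alder-Hadley: 32+31+26+15+25+20 = 149
Hadley-Cedar-Spruce-Maris-Alder-Juniper-Hadley: 32+31+26+17+25+22 = 153
Hadley-Cedar-Spruce-Juniper-Maris-Alder-Hadley: 32+31+11+15+17+20 = 126
Hadley-Cedar-Spruce-Juniper-Alder-Maris-Hadley: 32+31+11+25+17+31 = 147
Hadley-Cedar-Spruce-Alder-Maris-Juniper-Hadley: 32+31+14+17+15+22 = 131
Hadley-Cedar-Spruce-Alder-Juniper-Maris-Hadley: 32+31+14+25+15+31 = 148
Hadley-Cedar-Maris-Spruce-Juniper-Alder-Hadley: 32+5+26+11+25+20 = 119
Hadley-Cedar-Maris-Spruce-Alder-Juniper-Hadley: 32+5+26+14+25+22 = 124
Hadley-Cedar-Maris-Juniper-Spruce-Alder-Hadley: 32+5+15+11+14+20 = 97
Hadley-Cedar-Maris-Juniper-Alder-Spruce-Hadley: 32+5+15+25+14+33 = 124
Hadley-Cedar-Maris-Alder-Spruce-Juniper-Hadley: 32+5+17+14+11+22 = 101
Hadley-Cedar-Maris-Alder-Juniper-Spruce-Hadley: 32+5+17+25+11+33 = 123
Hadley-Cedar-Juniper-Spruce-Maris-Alder-Hadley: 32+20+11+26+17+20 = 126
Hadley-Cedar-Juniper-Spruce-Alder-Maris-Hadley: 32+20+11+14+17+31 = 125
… (46 more)
The minimum is 97.
One optimal route: Hadley → Cedar → Maris → Juniper → Spruce → Alder → Hadley (or its reverse).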